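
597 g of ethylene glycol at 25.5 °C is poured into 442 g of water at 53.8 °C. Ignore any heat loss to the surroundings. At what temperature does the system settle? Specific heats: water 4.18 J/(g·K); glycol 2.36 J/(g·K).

T_f ≈ 41.6 °C

Setting the total heat transfer to zero:
442×4.18×(T − 53.8) + 597×2.36×(T − 25.5) = 0
3256.5 T = 135326
T = 135326/3256.5 ≈ 41.56 °C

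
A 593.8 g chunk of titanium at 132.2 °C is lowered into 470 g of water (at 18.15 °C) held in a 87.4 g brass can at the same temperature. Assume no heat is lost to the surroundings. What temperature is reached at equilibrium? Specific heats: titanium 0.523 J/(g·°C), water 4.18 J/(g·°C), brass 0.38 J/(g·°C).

T_f = Σ m_i c_i T_i / Σ m_i c_i:
T_f = (310.56*132.2 + 1964.6*18.15 + 33.21*18.15) / (310.56 + 1964.6 + 33.21)
    = 77316 / 2308.4 ≈ 33.49 °C

T_f ≈ 33.5 °C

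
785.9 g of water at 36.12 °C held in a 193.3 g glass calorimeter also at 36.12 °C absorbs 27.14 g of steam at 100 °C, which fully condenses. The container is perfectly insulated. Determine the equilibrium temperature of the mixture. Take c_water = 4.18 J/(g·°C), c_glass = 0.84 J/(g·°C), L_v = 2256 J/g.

T_f ≈ 55.3 °C

Let T be the final temperature. ΣQ_i = 0:
steam→water at 100 °C releases m L_v = 27.14·2256 = 61228
  condensed water 100 °C→T: 113.45(T − 100)
  original water: 3285.1(T − 36.12)
  cup: 162.37(T − 36.12)
3560.9 T = 61228 + 11345 + 124521 = 197094
T ≈ 55.35 °C (< 100 °C, so full condensation is consistent).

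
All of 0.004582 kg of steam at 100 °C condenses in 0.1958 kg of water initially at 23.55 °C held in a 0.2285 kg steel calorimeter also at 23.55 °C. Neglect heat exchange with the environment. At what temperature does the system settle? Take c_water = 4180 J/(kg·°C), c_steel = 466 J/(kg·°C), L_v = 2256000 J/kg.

T_f ≈ 36.1 °C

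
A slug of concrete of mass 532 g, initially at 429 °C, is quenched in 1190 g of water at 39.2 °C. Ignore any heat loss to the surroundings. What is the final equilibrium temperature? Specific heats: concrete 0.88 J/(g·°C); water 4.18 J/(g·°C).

T_f ≈ 72.7 °C

Heat lost by the concrete equals heat gained by the water:
532×0.88×(429 − T) = 1190×4.18×(T − 39.2)
468.16(429 − T) = 4974.2(T − 39.2)
5442.4 T = 395829  ⇒  T ≈ 72.73 °C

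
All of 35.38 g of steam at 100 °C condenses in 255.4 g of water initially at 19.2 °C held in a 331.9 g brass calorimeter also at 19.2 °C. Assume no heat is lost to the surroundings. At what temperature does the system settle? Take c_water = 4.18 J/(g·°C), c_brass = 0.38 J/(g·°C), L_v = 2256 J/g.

T_f ≈ 87.6 °C

Conservation of energy gives ΣQ = 0:
steam→water at 100 °C releases m L_v = 35.38×2256 = 79817
  condensed water 100 °C→T: 147.89(T − 100)
  original water: 1067.6(T − 19.2)
  brass cup: 331.9×0.38×(T − 19.2) = 126.12(T − 19.2)
1341.6 T = 79817 + 14789 + 22919 = 117525
T ≈ 87.60 °C (< 100 °C, so full condensation is consistent).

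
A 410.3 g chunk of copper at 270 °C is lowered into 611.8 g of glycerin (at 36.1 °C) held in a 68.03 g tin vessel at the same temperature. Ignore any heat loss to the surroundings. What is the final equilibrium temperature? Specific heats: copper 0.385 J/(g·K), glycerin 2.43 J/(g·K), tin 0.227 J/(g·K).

Energy conservation, ΣQ = 0:
410.3×0.385×(T − 270) + 611.8×2.43×(T − 36.1) + 68.03×0.227×(T − 36.1) = 0
157.97(T − 270) + 1486.7(T − 36.1) + 15.44(T − 36.1) = 0
(157.97 + 1486.7 + 15.44) T = 157.97×270 + 1486.7×36.1 + 15.44×36.1
T ≈ 58.36 °C

T_f ≈ 58.4 °C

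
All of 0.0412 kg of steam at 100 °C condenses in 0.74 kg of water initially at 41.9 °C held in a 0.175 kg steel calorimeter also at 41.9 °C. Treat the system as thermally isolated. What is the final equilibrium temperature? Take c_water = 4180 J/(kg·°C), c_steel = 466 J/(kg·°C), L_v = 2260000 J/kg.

T_f ≈ 72.7 °C

Energy conservation, ΣQ = 0:
steam→water at 100 °C releases m L_v = 0.0412·2260000 = 93112; condensate cools 100→T: 0.0412·4180·(T − 100) = 172.22(T − 100); water warms: 0.74·4180·(T − 41.9) = 3093.2(T − 41.9); cup: 81.55(T − 41.9)
3347 T = 93112 + 17222 + 133022 = 243356
T ≈ 72.71 °C, under the boiling point, so the assumption holds.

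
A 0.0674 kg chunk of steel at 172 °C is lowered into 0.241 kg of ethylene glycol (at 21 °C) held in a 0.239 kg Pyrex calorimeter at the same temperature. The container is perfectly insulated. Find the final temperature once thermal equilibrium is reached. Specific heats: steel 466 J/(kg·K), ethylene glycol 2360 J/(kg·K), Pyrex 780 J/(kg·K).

T_f ≈ 27.0 °C

T_f = Σ m_i c_i T_i / Σ m_i c_i:
T_f = (31.41·172 + 568.76·21 + 186.42·21) / (31.41 + 568.76 + 186.42)
    = 21261 / 786.59 ≈ 27.03 °C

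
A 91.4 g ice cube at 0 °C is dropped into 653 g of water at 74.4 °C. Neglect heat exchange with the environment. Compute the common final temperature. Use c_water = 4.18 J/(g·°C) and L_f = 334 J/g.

T_f ≈ 55.5 °C

Energy conservation, ΣQ = 0:
fusion: m_ice L_f = 91.4·334 = 30528
  warm the meltwater: 382.05 T
  water cools: 653·4.18·(T − 74.4) = 2729.5(T − 74.4)
3111.6 T = 203078 − 30528 = 172550
T ≈ 55.45 °C — above 0 °C, consistent with complete melting.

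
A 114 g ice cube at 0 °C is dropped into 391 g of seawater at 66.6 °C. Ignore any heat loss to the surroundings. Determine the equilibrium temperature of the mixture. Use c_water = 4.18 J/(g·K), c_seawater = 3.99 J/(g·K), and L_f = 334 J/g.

T_f ≈ 32.3 °C

Let T be the final temperature. ΣQ_i = 0:
latent heat to melt: 114·334 = 38076
  meltwater 0→T: 114·4.18·T = 476.52 T
  seawater cools: 391·3.99·(T − 66.6) = 1560.1(T − 66.6)
2036.6 T = 103902 − 38076 = 65826
T ≈ 32.32 °C. Since T > 0 °C, the all-ice-melts assumption holds.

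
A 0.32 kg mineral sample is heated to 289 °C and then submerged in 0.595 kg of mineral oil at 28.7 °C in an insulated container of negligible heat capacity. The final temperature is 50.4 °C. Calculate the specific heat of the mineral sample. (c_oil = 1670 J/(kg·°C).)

Heat lost by the mineral sample = heat gained by the oil:
0.32·c·(289 − 50.4) = 0.595·1670·(50.4 − 28.7)
76.35 c = 21562  ⇒  c ≈ 282.4 J/(kg·°C)

c ≈ 282 J/(kg·°C)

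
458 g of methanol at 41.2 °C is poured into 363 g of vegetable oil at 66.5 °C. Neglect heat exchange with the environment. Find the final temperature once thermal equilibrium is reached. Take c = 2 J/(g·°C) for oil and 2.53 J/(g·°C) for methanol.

T_f ≈ 50.9 °C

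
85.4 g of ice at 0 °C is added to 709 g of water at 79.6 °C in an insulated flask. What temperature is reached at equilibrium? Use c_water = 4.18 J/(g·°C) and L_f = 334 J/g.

Sum of m c ΔT and latent-heat terms is zero:
fusion: m_ice L_f = 85.4×334 = 28524
  meltwater 0→T: 85.4×4.18×T = 356.97 T
  water: 2963.6(T − 79.6)
3320.6 T = 235904 − 28524 = 207381
T ≈ 62.45 °C (positive, so assuming full melt was valid).

T_f ≈ 62.5 °C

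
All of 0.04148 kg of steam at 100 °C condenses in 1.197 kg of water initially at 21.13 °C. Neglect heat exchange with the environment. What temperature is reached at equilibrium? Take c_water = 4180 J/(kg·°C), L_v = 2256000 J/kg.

T_f ≈ 41.8 °C

Setting the total heat transfer to zero:
condense steam: −0.04148·2256000 = −93579
  condensed water 100 °C→T: 173.39(T − 100)
  original water: 5003.5(T − 21.13)
5176.8 T = 93579 + 17339 + 105723 = 216641
T ≈ 41.85 °C — below 100 °C, confirming all the steam condensed.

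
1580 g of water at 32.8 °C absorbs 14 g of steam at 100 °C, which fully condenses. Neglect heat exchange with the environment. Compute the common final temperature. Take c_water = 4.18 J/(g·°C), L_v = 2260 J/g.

Heat gained plus heat lost sum to zero:
condense steam: −14×2260 = −31640; condensed water 100 °C→T: 58.52(T − 100); water warms: 1580×4.18×(T − 32.8) = 6604.4(T − 32.8)
6662.9 T = 31640 + 5852 + 216624 = 254116
T ≈ 38.14 °C, under the boiling point, so the assumption holds.

T_f ≈ 38.1 °C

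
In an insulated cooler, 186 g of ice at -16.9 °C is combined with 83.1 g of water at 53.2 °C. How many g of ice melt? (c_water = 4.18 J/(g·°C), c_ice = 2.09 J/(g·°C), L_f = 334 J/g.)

m_melted ≈ 35.7 g

Water can give up m c ΔT = 83.1·4.18·53.2 = 18479 J before reaching 0 °C.
Of that, 186·2.09·16.9 = 6569.7 J goes to bring the ice to 0 °C, leaving 11910 J.
To melt every bit of ice: 186·334 = 62124 J.
That's not enough to melt it all — equilibrium is at 0 °C with ice remaining.
m_melt = 11910 / L_f = 35.66 g.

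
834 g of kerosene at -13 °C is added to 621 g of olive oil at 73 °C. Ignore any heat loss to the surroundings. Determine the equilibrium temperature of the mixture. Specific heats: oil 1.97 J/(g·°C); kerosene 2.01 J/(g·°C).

Net heat exchanged in the isolated system is zero:
621·1.97·(T − 73) + 834·2.01·(T − (-13)) = 0
1223.4(T − 73) + 1676.3(T − (-13)) = 0
2899.7 T = 67514
T = 67514 / 2899.7 = 23.3 °C

T_f ≈ 23.3 °C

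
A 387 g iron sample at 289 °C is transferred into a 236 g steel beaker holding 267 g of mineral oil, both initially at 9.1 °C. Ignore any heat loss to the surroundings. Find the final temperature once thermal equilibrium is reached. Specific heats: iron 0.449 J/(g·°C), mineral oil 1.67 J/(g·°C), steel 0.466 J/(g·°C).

Setting the total heat transfer to zero:
387·0.449·(T − 289) + 267·1.67·(T − 9.1) + 236·0.466·(T − 9.1) = 0
173.76(T − 289) + 445.89(T − 9.1) + 109.98(T − 9.1) = 0
729.63 T = 55276
T = 55276/729.63 ≈ 75.76 °C

T_f ≈ 75.8 °C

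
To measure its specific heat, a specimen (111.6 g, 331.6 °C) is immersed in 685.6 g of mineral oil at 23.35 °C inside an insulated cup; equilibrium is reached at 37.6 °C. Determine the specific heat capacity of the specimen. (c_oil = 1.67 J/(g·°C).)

Heat lost by the specimen = heat gained by the oil:
111.6×c×(331.6 − 37.6) = 685.6×1.67×(37.6 − 23.35)
32810 c = 16316  ⇒  c ≈ 0.4973 J/(g·°C)

c ≈ 0.497 J/(g·°C)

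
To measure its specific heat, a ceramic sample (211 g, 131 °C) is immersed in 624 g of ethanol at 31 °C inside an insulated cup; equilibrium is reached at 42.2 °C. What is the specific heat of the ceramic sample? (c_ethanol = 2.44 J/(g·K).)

c ≈ 0.91 J/(g·K)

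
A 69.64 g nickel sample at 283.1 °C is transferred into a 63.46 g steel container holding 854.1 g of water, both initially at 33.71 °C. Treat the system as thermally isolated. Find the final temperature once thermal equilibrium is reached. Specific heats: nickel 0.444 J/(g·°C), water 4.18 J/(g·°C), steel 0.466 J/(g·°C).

Energy conservation, ΣQ = 0:
69.64*0.444*(T − 283.1) + 854.1*4.18*(T − 33.71) + 63.46*0.466*(T − 33.71) = 0
30.92(T − 283.1) + 3570.1(T − 33.71) + 29.57(T − 33.71) = 0
(30.92 + 3570.1 + 29.57) T = 30.92*283.1 + 3570.1*33.71 + 29.57*33.71
T = 130100/3630.6 ≈ 35.83 °C

T_f ≈ 35.8 °C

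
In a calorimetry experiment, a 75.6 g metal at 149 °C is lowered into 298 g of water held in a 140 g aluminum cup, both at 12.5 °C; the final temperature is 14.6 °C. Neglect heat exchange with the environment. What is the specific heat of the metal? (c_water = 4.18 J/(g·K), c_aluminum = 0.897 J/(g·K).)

c ≈ 0.283 J/(g·K)

Net heat exchanged in the isolated system is zero:
75.6×c×(14.6 − 149) + 298×4.18×(14.6 − 12.5) + 140×0.897×(14.6 − 12.5) = 0
-10161 c = -2879.6
c = -2879.6/-10161 ≈ 0.2834 J/(g·K)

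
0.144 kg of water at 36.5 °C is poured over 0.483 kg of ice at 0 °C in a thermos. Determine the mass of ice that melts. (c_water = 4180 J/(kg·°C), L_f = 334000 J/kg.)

m_melted ≈ 0.0658 kg

Cooling the water to 0 °C releases 0.144×4180×36.5 = 21970 J.
To melt every bit of ice: 0.483×334000 = 161322 J.
21970 J < 161322 J, so only part of the ice melts and the system sits at 0 °C.
m_melted×334000 = 21970  ⇒  m_melted ≈ 0.06578 kg.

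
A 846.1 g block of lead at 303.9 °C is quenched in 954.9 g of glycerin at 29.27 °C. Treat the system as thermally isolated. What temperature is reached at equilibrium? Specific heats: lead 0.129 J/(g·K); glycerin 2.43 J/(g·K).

Heat gained plus heat lost sum to zero:
846.1×0.129×(T − 303.9) + 954.9×2.43×(T − 29.27) = 0
109.15(T − 303.9) + 2320.4(T − 29.27) = 0
2429.6 T = 101088
T ≈ 41.61 °C

T_f ≈ 41.6 °C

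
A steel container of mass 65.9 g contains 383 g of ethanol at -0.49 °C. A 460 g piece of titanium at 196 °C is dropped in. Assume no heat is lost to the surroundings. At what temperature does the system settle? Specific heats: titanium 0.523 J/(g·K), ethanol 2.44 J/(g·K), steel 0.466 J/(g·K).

With ΣQ=0 the equilibrium temperature is the m·c-weighted mean:
T_f = (240.58·196 + 934.52·(-0.49) + 30.71·(-0.49)) / (240.58 + 934.52 + 30.71)
    = 46681 / 1205.8 ≈ 38.71 °C

T_f ≈ 38.7 °C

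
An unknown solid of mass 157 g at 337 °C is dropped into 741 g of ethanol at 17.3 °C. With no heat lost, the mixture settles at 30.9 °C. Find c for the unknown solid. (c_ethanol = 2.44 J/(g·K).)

c ≈ 0.512 J/(g·K)

Heat lost by the unknown solid = heat gained by the ethanol:
157·c·(337 − 30.9) = 741·2.44·(30.9 − 17.3)
48058 c = 24589  ⇒  c ≈ 0.5117 J/(g·K)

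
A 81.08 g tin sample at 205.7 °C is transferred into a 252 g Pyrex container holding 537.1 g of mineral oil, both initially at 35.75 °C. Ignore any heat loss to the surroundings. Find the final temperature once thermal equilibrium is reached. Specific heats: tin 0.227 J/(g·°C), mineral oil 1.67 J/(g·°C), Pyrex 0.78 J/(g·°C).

With ΣQ=0 the equilibrium temperature is the m·c-weighted mean:
T_f = (18.41*205.7 + 896.96*35.75 + 196.56*35.75) / (18.41 + 896.96 + 196.56)
    = 42879 / 1111.9 ≈ 38.56 °C

T_f ≈ 38.6 °C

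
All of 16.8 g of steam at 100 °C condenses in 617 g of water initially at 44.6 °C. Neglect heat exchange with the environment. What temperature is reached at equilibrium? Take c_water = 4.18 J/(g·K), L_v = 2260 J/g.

Heat gained plus heat lost sum to zero:
latent heat released on condensation: 16.8·2260 = 37968
  condensate cools 100→T: 16.8·4.18·(T − 100) = 70.22(T − 100)
  original water: 2579.1(T − 44.6)
2649.3 T = 37968 + 7022.4 + 115026 = 160016
T ≈ 60.40 °C, under the boiling point, so the assumption holds.

T_f ≈ 60.4 °C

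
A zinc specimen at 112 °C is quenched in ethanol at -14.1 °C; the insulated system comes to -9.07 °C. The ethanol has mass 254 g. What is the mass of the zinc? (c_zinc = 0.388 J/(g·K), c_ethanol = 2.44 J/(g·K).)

m ≈ 66.4 g

|Q_zinc| = |Q_ethanol|:
m×0.388×(112 − -9.07) = 254×2.44×(-9.07 − (-14.1))
46.98 m = 3117.4  ⇒  m ≈ 66.36 g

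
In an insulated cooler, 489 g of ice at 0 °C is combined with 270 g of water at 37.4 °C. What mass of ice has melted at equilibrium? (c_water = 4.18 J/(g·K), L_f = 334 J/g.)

Cooling the water to 0 °C releases 270×4.18×37.4 = 42210 J.
Fully melting the ice requires m_ice L_f = 489×334 = 163326 J.
Since 42210 < 163326 J, not all the ice melts; equilibrium is at 0 °C.
m_melted×334 = 42210  ⇒  m_melted ≈ 126.4 g.

m_melted ≈ 126 g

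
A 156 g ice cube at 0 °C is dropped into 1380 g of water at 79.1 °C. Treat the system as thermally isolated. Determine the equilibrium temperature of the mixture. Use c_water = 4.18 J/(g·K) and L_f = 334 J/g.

T_f ≈ 63.0 °C

Sum of m c ΔT and latent-heat terms is zero:
fusion: m_ice L_f = 156×334 = 52104; warm the meltwater: 652.08 T; water: 5768.4(T − 79.1)
6420.5 T = 456280 − 52104 = 404176
T ≈ 62.95 °C (positive, so assuming full melt was valid).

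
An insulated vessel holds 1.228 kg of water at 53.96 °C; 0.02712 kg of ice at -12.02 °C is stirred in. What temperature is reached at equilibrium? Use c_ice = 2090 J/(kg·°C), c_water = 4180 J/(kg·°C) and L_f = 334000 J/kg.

T_f ≈ 50.9 °C

Sum of m c ΔT and latent-heat terms is zero:
warm ice to 0 °C: 0.02712×2090×(0 − (-12.02)) = 681.3; latent heat to melt: 0.02712×334000 = 9058.1; warm the meltwater: 113.36 T; water cools: 1.228×4180×(T − 53.96) = 5133(T − 53.96)
5246.4 T = 276979 − 9739.4 = 267239
T ≈ 50.94 °C (positive, so assuming full melt was valid).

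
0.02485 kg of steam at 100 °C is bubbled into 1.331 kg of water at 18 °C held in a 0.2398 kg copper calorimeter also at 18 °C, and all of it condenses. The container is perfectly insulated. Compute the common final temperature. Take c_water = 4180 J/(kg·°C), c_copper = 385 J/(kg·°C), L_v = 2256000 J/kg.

Heat gained plus heat lost sum to zero:
steam→water at 100 °C releases m L_v = 0.02485·2256000 = 56062
  condensed water 100 °C→T: 103.87(T − 100)
  original water: 5563.6(T − 18)
  cup: 92.32(T − 18)
5759.8 T = 56062 + 10387 + 101806 = 168255
T ≈ 29.21 °C (< 100 °C, so full condensation is consistent).

T_f ≈ 29.2 °C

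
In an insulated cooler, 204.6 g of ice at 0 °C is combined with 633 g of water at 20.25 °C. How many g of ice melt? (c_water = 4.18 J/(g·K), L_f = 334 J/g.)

Cooling the water to 0 °C releases 633·4.18·20.25 = 53580 J.
Fully melting the ice requires m_ice L_f = 204.6·334 = 68336 J.
53580 J < 68336 J, so only part of the ice melts and the system sits at 0 °C.
m_melted·334 = 53580  ⇒  m_melted ≈ 160.4 g.

m_melted ≈ 160 g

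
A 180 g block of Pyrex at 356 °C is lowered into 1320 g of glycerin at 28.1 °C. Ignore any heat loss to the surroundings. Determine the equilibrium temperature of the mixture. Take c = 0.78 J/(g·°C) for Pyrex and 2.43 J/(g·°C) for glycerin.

T_f ≈ 41.9 °C

Setting the total heat transfer to zero:
180×0.78×(T − 356) + 1320×2.43×(T − 28.1) = 0
3348 T = 140116
T = 140116/3348 ≈ 41.85 °C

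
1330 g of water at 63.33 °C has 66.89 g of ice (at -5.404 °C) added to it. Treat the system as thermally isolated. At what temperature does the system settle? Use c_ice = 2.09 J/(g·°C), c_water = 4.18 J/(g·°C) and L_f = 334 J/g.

T_f ≈ 56.3 °C

Energy conservation, ΣQ = 0:
ice -5.404→0 °C: 66.89×2.09×5.404 = 755.48; fusion: m_ice L_f = 66.89×334 = 22341; meltwater 0→T: 66.89×4.18×T = 279.6 T; water cools: 1330×4.18×(T − 63.33) = 5559.4(T − 63.33)
5839 T = 352077 − 23097 = 328980
T ≈ 56.34 °C. Since T > 0 °C, the all-ice-melts assumption holds.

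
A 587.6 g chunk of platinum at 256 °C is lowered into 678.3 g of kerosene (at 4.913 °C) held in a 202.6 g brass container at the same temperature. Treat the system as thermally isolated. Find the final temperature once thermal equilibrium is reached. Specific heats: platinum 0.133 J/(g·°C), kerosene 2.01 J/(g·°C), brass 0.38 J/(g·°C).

T_f ≈ 17.8 °C

Conservation of energy gives ΣQ = 0:
587.6·0.133·(T − 256) + 678.3·2.01·(T − 4.913) + 202.6·0.38·(T − 4.913) = 0
78.15(T − 256) + 1363.4(T − 4.913) + 76.99(T − 4.913) = 0
1518.5 T = 27083
T = 27083/1518.5 ≈ 17.84 °C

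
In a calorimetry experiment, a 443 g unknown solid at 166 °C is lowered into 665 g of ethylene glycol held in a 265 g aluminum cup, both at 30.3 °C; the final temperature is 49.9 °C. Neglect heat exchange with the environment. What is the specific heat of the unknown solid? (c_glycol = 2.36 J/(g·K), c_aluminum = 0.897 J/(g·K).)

Let T be the final temperature. ΣQ_i = 0:
443·c·(49.9 − 166) + 665·2.36·(49.9 − 30.3) + 265·0.897·(49.9 − 30.3) = 0
-51432 c = -35419
c = -35419/-51432 ≈ 0.6887 J/(g·K)

c ≈ 0.689 J/(g·K)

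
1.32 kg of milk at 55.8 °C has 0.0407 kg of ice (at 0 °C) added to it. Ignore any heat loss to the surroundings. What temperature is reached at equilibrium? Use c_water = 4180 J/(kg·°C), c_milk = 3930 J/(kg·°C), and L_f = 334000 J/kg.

T_f ≈ 51.5 °C

Net heat exchanged in the isolated system is zero:
fusion: m_ice L_f = 0.0407·334000 = 13594
  warm the meltwater: 170.13 T
  milk: 5187.6(T − 55.8)
5357.7 T = 289468 − 13594 = 275874
T ≈ 51.49 °C (positive, so assuming full melt was valid).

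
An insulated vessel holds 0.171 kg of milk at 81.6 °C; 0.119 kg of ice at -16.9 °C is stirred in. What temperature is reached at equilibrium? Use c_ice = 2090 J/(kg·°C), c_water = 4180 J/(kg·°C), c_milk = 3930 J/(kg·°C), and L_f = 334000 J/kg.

Energy balance with sensible and latent terms:
warm ice to 0 °C: 0.119·2090·(0 − (-16.9)) = 4203.2; latent heat to melt: 0.119·334000 = 39746; warm the meltwater: 497.42 T; milk: 672.03(T − 81.6)
1169.5 T = 54838 − 43949 = 10888
T ≈ 9.31 °C — above 0 °C, consistent with complete melting.

T_f ≈ 9.3 °C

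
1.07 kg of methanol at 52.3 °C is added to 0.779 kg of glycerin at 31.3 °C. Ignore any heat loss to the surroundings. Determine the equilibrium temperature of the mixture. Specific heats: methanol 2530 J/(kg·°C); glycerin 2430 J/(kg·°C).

Energy conservation, ΣQ = 0:
1.07·2530·(T − 52.3) + 0.779·2430·(T − 31.3) = 0
2707.1(T − 52.3) + 1893(T − 31.3) = 0
4600.1 T = 200831
T = 200831/4600.1 ≈ 43.66 °C

T_f ≈ 43.7 °C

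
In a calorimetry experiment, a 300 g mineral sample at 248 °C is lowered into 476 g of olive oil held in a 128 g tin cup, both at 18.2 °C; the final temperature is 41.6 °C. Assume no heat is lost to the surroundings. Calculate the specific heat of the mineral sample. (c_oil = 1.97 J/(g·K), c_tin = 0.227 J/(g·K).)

c ≈ 0.365 J/(g·K)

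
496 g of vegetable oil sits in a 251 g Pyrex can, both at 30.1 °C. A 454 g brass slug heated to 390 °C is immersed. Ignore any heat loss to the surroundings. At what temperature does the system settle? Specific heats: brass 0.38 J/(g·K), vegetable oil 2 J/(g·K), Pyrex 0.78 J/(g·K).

T_f = Σ m_i c_i T_i / Σ m_i c_i:
T_f = (172.52×390 + 992×30.1 + 195.78×30.1) / (172.52 + 992 + 195.78)
    = 103035 / 1360.3 ≈ 75.74 °C

T_f ≈ 75.7 °C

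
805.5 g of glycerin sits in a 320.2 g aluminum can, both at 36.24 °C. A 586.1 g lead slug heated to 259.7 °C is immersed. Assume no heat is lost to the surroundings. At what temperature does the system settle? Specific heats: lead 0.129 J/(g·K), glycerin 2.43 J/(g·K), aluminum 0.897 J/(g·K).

T_f ≈ 43.5 °C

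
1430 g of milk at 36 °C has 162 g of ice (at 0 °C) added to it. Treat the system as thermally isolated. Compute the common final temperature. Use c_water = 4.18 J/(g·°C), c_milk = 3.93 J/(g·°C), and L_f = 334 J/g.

T_f ≈ 23.5 °C

Energy balance with sensible and latent terms:
melt ice: 162·334 = 54108; meltwater 0→T: 162·4.18·T = 677.16 T; milk: 5619.9(T − 36)
6297.1 T = 202316 − 54108 = 148208
T ≈ 23.54 °C — above 0 °C, consistent with complete melting.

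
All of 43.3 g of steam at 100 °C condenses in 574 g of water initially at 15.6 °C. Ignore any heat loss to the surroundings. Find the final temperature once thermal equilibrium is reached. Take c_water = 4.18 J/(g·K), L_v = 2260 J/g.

T_f ≈ 59.4 °C

Heat gained plus heat lost sum to zero:
condense steam: −43.3×2260 = −97858
  condensed water 100 °C→T: 180.99(T − 100)
  water warms: 574×4.18×(T − 15.6) = 2399.3(T − 15.6)
2580.3 T = 97858 + 18099 + 37429 = 153387
T ≈ 59.45 °C — below 100 °C, confirming all the steam condensed.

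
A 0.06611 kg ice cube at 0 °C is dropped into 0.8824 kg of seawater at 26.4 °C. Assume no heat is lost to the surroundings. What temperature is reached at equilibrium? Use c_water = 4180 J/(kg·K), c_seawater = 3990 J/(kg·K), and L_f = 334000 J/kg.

T_f ≈ 18.7 °C

Energy balance with sensible and latent terms:
melt ice: 0.06611·334000 = 22081
  meltwater 0→T: 0.06611·4180·T = 276.34 T
  seawater cools: 0.8824·3990·(T − 26.4) = 3520.8(T − 26.4)
3797.1 T = 92948 − 22081 = 70868
T ≈ 18.66 °C — above 0 °C, consistent with complete melting.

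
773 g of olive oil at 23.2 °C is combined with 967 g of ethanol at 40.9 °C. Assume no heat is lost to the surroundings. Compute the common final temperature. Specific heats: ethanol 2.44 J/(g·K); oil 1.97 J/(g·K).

|Q_ethanol| = |Q_oil|:
967×2.44×(40.9 − T) = 773×1.97×(T − 23.2)
2359.5(40.9 − T) = 1522.8(T − 23.2)
3882.3 T = 131832  ⇒  T ≈ 33.96 °C

T_f ≈ 34.0 °C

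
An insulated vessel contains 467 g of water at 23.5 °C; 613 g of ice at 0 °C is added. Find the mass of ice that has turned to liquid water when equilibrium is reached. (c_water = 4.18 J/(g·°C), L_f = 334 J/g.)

Heat available from the water dropping to 0 °C: 467·4.18·23.5 = 45873 J.
Fully melting the ice requires m_ice L_f = 613·334 = 204742 J.
That's not enough to melt it all — equilibrium is at 0 °C with ice remaining.
m_melted·334 = 45873  ⇒  m_melted ≈ 137.3 g.

m_melted ≈ 137 g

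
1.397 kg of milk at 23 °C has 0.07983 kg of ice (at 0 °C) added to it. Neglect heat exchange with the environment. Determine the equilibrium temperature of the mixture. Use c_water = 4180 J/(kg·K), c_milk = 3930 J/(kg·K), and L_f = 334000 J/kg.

T_f ≈ 17.1 °C

Conservation of energy gives ΣQ = 0:
fusion: m_ice L_f = 0.07983×334000 = 26663
  warm the meltwater: 333.69 T
  milk cools: 1.397×3930×(T − 23) = 5490.2(T − 23)
5823.9 T = 126275 − 26663 = 99612
T ≈ 17.10 °C — above 0 °C, consistent with complete melting.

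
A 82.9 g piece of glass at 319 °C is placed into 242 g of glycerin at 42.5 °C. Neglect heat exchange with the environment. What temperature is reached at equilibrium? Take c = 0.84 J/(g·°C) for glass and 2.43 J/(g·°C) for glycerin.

Taking heat into each body as positive, Σ m c ΔT = 0:
82.9·0.84·(T − 319) + 242·2.43·(T − 42.5) = 0
69.64(T − 319) + 588.06(T − 42.5) = 0
657.7 T = 47206
T = 47206/657.7 ≈ 71.78 °C

T_f ≈ 71.8 °C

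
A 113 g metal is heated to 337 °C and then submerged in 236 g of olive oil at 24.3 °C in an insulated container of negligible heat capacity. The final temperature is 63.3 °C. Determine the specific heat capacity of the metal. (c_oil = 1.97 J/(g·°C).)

c ≈ 0.586 J/(g·°C)

Setting the total heat transfer to zero:
113×c×(63.3 − 337) + 236×1.97×(63.3 − 24.3) = 0
-30928 c = -18132
c = -18132/-30928 ≈ 0.5863 J/(g·°C)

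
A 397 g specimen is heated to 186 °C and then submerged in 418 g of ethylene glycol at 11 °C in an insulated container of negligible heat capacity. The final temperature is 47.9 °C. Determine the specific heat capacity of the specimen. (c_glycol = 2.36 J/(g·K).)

c ≈ 0.664 J/(g·K)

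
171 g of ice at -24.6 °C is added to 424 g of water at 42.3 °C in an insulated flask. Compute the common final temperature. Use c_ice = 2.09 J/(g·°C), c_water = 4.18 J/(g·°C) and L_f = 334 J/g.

Heat gained plus heat lost sum to zero:
ice -24.6→0 °C: 171×2.09×24.6 = 8791.8
  fusion: m_ice L_f = 171×334 = 57114
  meltwater 0→T: 171×4.18×T = 714.78 T
  water: 1772.3(T − 42.3)
2487.1 T = 74969 − 65906 = 9063.3
T ≈ 3.64 °C — above 0 °C, consistent with complete melting.

T_f ≈ 3.6 °C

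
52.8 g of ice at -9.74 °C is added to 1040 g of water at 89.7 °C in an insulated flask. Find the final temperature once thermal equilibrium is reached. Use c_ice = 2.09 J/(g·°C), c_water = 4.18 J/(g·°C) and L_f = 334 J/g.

Let T be the final temperature. ΣQ_i = 0:
ice -9.74→0 °C: 52.8·2.09·9.74 = 1074.8
  latent heat to melt: 52.8·334 = 17635
  warm the meltwater: 220.7 T
  water cools: 1040·4.18·(T − 89.7) = 4347.2(T − 89.7)
4567.9 T = 389944 − 18710 = 371234
T ≈ 81.27 °C. Since T > 0 °C, the all-ice-melts assumption holds.

T_f ≈ 81.3 °C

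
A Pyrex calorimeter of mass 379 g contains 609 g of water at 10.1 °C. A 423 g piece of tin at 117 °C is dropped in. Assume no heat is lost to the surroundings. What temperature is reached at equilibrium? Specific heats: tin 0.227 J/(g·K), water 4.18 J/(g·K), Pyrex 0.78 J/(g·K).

T_f is the heat-capacity-weighted average of the initial temperatures:
T_f = (96.02*117 + 2545.6*10.1 + 295.62*10.1) / (96.02 + 2545.6 + 295.62)
    = 39931 / 2937.3 ≈ 13.59 °C

T_f ≈ 13.6 °C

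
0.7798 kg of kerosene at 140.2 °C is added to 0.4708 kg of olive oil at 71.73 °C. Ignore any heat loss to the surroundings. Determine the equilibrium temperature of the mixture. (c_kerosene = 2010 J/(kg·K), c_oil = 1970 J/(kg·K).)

T_f ≈ 114.7 °C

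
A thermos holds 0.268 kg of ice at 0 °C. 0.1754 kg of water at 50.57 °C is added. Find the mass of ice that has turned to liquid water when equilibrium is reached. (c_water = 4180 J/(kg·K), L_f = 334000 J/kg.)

Water can give up m c ΔT = 0.1754·4180·50.57 = 37077 J before reaching 0 °C.
To melt every bit of ice: 0.268·334000 = 89512 J.
That's not enough to melt it all — equilibrium is at 0 °C with ice remaining.
m_melt = 37077 / L_f = 0.111 kg.

m_melted ≈ 0.111 kg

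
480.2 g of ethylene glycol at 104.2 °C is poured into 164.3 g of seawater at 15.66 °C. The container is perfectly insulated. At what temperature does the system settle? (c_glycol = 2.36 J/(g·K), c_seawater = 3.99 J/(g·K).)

T_f ≈ 71.8 °C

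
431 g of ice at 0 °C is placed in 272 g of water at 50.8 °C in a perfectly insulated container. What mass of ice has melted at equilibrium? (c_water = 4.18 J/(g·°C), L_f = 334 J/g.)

m_melted ≈ 173 g

Heat available from the water dropping to 0 °C: 272×4.18×50.8 = 57758 J.
To melt every bit of ice: 431×334 = 143954 J.
Since 57758 < 143954 J, not all the ice melts; equilibrium is at 0 °C.
m_melted×334 = 57758  ⇒  m_melted ≈ 172.9 g.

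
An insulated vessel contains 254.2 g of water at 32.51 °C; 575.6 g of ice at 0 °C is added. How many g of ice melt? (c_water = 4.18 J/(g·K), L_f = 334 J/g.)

m_melted ≈ 103 g

Water can give up m c ΔT = 254.2×4.18×32.51 = 34544 J before reaching 0 °C.
Melting all 575.6 g of ice would need 575.6×334 = 192250 J.
That's not enough to melt it all — equilibrium is at 0 °C with ice remaining.
Mass melted = 34544/334 ≈ 103.4 g.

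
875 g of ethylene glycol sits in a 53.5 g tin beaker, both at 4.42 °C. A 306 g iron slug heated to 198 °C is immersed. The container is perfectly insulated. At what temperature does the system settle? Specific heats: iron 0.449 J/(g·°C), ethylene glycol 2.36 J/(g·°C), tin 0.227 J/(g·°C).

T_f ≈ 16.4 °C

Taking heat into each body as positive, Σ m c ΔT = 0:
306×0.449×(T − 198) + 875×2.36×(T − 4.42) + 53.5×0.227×(T − 4.42) = 0
137.39(T − 198) + 2065(T − 4.42) + 12.14(T − 4.42) = 0
(137.39 + 2065 + 12.14) T = 137.39×198 + 2065×4.42 + 12.14×4.42
T = 36385 / 2214.5 = 16.4 °C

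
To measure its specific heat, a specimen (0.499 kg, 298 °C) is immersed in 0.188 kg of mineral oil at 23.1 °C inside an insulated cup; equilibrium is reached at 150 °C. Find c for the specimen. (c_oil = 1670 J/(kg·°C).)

c ≈ 539 J/(kg·°C)

Net heat exchanged in the isolated system is zero:
0.499×c×(150 − 298) + 0.188×1670×(150 − 23.1) = 0
-73.85 c = -39842
c = -39842/-73.85 ≈ 539.5 J/(kg·°C)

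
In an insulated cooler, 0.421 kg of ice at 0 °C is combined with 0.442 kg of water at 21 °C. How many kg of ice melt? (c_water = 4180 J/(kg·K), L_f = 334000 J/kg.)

Cooling the water to 0 °C releases 0.442·4180·21 = 38799 J.
Melting all 0.421 kg of ice would need 0.421·334000 = 140614 J.
38799 J < 140614 J, so only part of the ice melts and the system sits at 0 °C.
m_melted·334000 = 38799  ⇒  m_melted ≈ 0.1162 kg.

m_melted ≈ 0.116 kg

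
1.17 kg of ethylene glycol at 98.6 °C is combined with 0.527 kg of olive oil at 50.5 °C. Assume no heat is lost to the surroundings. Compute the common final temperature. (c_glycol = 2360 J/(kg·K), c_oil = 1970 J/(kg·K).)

T_f ≈ 85.5 °C

Heat lost by the glycol equals heat gained by the oil:
1.17×2360×(98.6 − T) = 0.527×1970×(T − 50.5)
2761.2(98.6 − T) = 1038.2(T − 50.5)
3799.4 T = 324683  ⇒  T ≈ 85.46 °C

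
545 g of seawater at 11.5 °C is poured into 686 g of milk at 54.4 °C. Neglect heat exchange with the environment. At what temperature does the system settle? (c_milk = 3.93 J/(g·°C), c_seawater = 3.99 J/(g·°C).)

T_f ≈ 35.2 °C

With ΣQ=0 the equilibrium temperature is the m·c-weighted mean:
T_f = (2696×54.4 + 2174.6×11.5) / (2696 + 2174.6)
    = 171669 / 4870.5 ≈ 35.25 °C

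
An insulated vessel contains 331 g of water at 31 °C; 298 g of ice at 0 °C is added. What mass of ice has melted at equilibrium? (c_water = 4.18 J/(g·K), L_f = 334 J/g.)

m_melted ≈ 128 g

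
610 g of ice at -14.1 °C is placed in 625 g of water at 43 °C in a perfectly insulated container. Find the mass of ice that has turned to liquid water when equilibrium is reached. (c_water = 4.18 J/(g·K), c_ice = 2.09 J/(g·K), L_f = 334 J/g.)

m_melted ≈ 283 g

Water can give up m c ΔT = 625·4.18·43 = 112338 J before reaching 0 °C.
Warming the ice to 0 °C takes 610·2.09·14.1 = 17976 J, leaving 94361 J for melting.
Melting all 610 g of ice would need 610·334 = 203740 J.
Since 94361 < 203740 J, not all the ice melts; equilibrium is at 0 °C.
Mass melted = 94361/334 ≈ 282.5 g.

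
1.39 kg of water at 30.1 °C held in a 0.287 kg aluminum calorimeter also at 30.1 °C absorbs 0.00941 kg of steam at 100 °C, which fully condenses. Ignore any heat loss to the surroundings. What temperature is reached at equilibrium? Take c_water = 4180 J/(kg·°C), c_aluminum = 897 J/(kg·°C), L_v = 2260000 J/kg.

T_f ≈ 34.0 °C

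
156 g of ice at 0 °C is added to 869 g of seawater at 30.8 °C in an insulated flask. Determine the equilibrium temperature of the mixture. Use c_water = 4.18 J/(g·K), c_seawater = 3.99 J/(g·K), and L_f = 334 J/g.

T_f ≈ 13.3 °C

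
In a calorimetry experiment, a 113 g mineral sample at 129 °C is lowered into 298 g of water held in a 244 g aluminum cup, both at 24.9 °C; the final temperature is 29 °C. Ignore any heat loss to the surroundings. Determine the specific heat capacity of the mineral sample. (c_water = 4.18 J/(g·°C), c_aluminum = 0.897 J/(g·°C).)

Taking heat into each body as positive, Σ m c ΔT = 0:
113×c×(29 − 129) + 298×4.18×(29 − 24.9) + 244×0.897×(29 − 24.9) = 0
-11300 c = -6004.5
c = -6004.5/-11300 ≈ 0.5314 J/(g·°C)

c ≈ 0.531 J/(g·°C)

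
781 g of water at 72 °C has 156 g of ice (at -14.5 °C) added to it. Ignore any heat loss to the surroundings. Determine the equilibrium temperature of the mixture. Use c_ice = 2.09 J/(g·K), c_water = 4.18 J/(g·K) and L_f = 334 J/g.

T_f ≈ 45.5 °C

Sum of m c ΔT and latent-heat terms is zero:
warm ice to 0 °C: 156·2.09·(0 − (-14.5)) = 4727.6; latent heat to melt: 156·334 = 52104; meltwater 0→T: 156·4.18·T = 652.08 T; water: 3264.6(T − 72)
3916.7 T = 235050 − 56832 = 178218
T ≈ 45.50 °C. Since T > 0 °C, the all-ice-melts assumption holds.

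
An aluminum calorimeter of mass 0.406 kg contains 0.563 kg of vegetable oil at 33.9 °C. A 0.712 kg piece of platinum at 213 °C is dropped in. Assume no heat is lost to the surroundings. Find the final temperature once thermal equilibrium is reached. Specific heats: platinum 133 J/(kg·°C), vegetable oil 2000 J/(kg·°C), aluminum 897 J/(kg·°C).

T_f ≈ 44.6 °C

T_f is the heat-capacity-weighted average of the initial temperatures:
T_f = (94.7*213 + 1126*33.9 + 364.18*33.9) / (94.7 + 1126 + 364.18)
    = 70687 / 1584.9 ≈ 44.60 °C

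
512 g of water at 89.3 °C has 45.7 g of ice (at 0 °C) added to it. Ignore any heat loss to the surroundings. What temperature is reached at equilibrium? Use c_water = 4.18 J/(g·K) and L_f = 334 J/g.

T_f ≈ 75.4 °C

Sum of m c ΔT and latent-heat terms is zero:
fusion: m_ice L_f = 45.7×334 = 15264
  meltwater 0→T: 45.7×4.18×T = 191.03 T
  water cools: 512×4.18×(T − 89.3) = 2140.2(T − 89.3)
2331.2 T = 191116 − 15264 = 175852
T ≈ 75.43 °C — above 0 °C, consistent with complete melting.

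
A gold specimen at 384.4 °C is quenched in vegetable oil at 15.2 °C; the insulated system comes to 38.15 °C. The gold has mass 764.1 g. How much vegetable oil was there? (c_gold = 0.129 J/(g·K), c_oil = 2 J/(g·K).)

Heat gained plus heat lost sum to zero:
764.1×0.129×(38.15 − 384.4) + m×2×(38.15 − 15.2) = 0
45.9 m = 34129
m = 34129/45.9 ≈ 743.6 g

m ≈ 744 g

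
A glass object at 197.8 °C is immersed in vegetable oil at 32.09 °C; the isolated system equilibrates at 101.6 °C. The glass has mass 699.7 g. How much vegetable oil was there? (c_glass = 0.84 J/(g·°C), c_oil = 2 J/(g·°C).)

m ≈ 407 g

Heat lost by the glass = heat gained by the oil:
699.7×0.84×(197.8 − 101.6) = m×2×(101.6 − 32.09)
139.02 m = 56541  ⇒  m ≈ 406.7 g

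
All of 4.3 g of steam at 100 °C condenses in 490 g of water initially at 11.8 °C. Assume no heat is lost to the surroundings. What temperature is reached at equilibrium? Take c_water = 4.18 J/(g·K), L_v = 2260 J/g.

Sum of m c ΔT and latent-heat terms is zero:
condense steam: −4.3×2260 = −9718; condensate cools 100→T: 4.3×4.18×(T − 100) = 17.97(T − 100); original water: 2048.2(T − 11.8)
2066.2 T = 9718 + 1797.4 + 24169 = 35684
T ≈ 17.27 °C, under the boiling point, so the assumption holds.

T_f ≈ 17.3 °C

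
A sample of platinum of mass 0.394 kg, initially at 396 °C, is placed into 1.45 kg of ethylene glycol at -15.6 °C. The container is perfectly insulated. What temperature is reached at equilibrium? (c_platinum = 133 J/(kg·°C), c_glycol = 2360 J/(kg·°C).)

Let T be the final temperature. ΣQ_i = 0:
0.394*133*(T − 396) + 1.45*2360*(T − (-15.6)) = 0
52.4(T − 396) + 3422(T − (-15.6)) = 0
3474.4 T = -32632
T = -32632/3474.4 ≈ -9.39 °C

T_f ≈ -9.4 °C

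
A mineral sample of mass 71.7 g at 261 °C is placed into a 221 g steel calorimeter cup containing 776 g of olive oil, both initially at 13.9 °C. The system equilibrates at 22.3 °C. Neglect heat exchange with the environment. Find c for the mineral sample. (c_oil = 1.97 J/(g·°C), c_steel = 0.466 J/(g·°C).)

c ≈ 0.801 J/(g·°C)

Taking heat into each body as positive, Σ m c ΔT = 0:
71.7×c×(22.3 − 261) + 776×1.97×(22.3 − 13.9) + 221×0.466×(22.3 − 13.9) = 0
-17115 c = -13706
c = -13706/-17115 ≈ 0.8008 J/(g·°C)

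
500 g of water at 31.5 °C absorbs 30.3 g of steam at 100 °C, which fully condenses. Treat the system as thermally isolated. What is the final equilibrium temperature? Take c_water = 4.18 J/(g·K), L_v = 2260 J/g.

T_f ≈ 66.3 °C

Energy balance with sensible and latent terms:
steam→water at 100 °C releases m L_v = 30.3×2260 = 68478
  condensate cools 100→T: 30.3×4.18×(T − 100) = 126.65(T − 100)
  water warms: 500×4.18×(T − 31.5) = 2090(T − 31.5)
2216.7 T = 68478 + 12665 + 65835 = 146978
T ≈ 66.31 °C (< 100 °C, so full condensation is consistent).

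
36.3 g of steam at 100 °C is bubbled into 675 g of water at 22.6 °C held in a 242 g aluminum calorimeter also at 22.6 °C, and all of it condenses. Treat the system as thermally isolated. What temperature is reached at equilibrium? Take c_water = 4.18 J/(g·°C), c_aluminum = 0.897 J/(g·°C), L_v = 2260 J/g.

T_f ≈ 52.0 °C

Conservation of energy gives ΣQ = 0:
steam→water at 100 °C releases m L_v = 36.3·2260 = 82038
  condensate cools 100→T: 36.3·4.18·(T − 100) = 151.73(T − 100)
  water warms: 675·4.18·(T − 22.6) = 2821.5(T − 22.6)
  aluminum cup: 242·0.897·(T − 22.6) = 217.07(T − 22.6)
3190.3 T = 82038 + 15173 + 68672 = 165883
T ≈ 52.00 °C — below 100 °C, confirming all the steam condensed.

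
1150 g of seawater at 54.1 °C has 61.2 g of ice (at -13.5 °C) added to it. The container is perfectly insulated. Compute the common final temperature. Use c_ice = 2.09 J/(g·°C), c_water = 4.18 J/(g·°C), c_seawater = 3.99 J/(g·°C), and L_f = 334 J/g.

T_f ≈ 46.7 °C

Conservation of energy gives ΣQ = 0:
ice -13.5→0 °C: 61.2·2.09·13.5 = 1726.8
  latent heat to melt: 61.2·334 = 20441
  warm the meltwater: 255.82 T
  seawater cools: 1150·3.99·(T − 54.1) = 4588.5(T − 54.1)
4844.3 T = 248238 − 22168 = 226070
T ≈ 46.67 °C — above 0 °C, consistent with complete melting.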